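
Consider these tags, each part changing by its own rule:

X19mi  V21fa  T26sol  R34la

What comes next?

P45ti

Letter — letters move back 2 places in the alphabet: X, V, T, R → P.
Second component: differences are 2, 5, 8, … (increasing by 3 each time), so 19, 21, 26, 34 → 45.
Note — runs through the solfège scale do→ti: mi, fa, sol, la → ti.
Putting it together: P45ti.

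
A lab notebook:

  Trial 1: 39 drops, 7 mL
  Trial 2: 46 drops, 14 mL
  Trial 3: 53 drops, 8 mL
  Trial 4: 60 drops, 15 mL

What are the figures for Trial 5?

Drops — +7 each step: 39, 46, 53, 60 → 67.
For the mL, alternating steps +7, −6, +7, −6, …: 7, 14, 8, 15 → 9.
So the next record is 67 drops, 9 mL.

67 drops, 9 mL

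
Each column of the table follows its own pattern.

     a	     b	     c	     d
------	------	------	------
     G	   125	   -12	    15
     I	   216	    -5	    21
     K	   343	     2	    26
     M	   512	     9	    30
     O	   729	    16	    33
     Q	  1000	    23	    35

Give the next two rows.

Column a — letters move forward 2 places in the alphabet: G, I, K, M, O, Q → S → U.
Column b: perfect cubes: 5³, 6³, 7³, …, so 125, 216, 343, 512, 729, 1000 → 1331 → 1728.
Column c: -12, -5, 2, 9, 16, 23 → 30 → 37 (+7 each step).
Column d: 15, 21, 26, 30, 33, 35 → 36 → 36 (differences are 6, 5, 4, … (decreasing by 1 each time)).
Putting the parts together: S  1331  30  36 and then U  1728  37  36.

S  1331  30  36; U  1728  37  36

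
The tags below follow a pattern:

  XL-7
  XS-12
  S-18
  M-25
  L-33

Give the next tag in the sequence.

XL-42

For the size, runs through clothing sizes XS→XL: XL, XS, S, M, L → XL.
Second component goes 7, 12, 18, 25, 33 → 42 (differences are 5, 6, 7, … (increasing by 1 each time)).
Putting it together: XL-42.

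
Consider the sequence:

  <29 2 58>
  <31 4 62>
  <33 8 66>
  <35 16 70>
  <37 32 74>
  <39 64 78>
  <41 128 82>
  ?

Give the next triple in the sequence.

For the first value, +2 each step: 29, 31, 33, 35, 37, 39, 41 → 43.
Second value: ×2 each step, so 2, 4, 8, 16, 32, 64, 128 → 256.
Third value: always 2 × the first value; 58, 62, 66, 70, 74, 78, 82 → 86.
Putting it together: <43 256 86>.

<43 256 86>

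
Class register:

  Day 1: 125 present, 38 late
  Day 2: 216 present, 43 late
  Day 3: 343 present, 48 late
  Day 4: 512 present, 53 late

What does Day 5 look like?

729 present, 58 late

Present goes 125, 216, 343, 512 → 729 (perfect cubes: 5³, 6³, 7³, …).
Late goes 38, 43, 48, 53 → 58 (+5 each step).
Combining the parts gives 729 present, 58 late.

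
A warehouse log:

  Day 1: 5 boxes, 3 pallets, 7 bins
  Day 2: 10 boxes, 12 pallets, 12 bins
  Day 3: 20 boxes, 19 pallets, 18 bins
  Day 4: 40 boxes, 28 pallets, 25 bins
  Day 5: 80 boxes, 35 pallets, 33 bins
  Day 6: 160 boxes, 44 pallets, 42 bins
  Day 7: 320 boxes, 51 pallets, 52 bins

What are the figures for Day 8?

640 boxes, 60 pallets, 63 bins

Boxes goes 5, 10, 20, 40, 80, 160, 320 → 640 (×2 each step).
Pallets: alternating steps +9, +7, +9, +7, …, so 3, 12, 19, 28, 35, 44, 51 → 60.
Bins: differences are 5, 6, 7, … (increasing by 1 each time); 7, 12, 18, 25, 33, 42, 52 → 63.
So the next record is 640 boxes, 60 pallets, 63 bins.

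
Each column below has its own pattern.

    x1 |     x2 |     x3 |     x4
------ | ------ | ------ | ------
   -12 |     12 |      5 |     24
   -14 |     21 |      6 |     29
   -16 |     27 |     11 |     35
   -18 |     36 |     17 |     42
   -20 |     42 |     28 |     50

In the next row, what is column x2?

51

Column x1: −2 each step; -12, -14, -16, -18, -20 → -22.
Column x2: alternating steps +9, +6, +9, +6, …, so 12, 21, 27, 36, 42 → 51.
Column x3 — each term is the sum of the two before it: 5, 6, 11, 17, 28 → 45.
Column x4 goes 24, 29, 35, 42, 50 → 59 (differences are 5, 6, 7, … (increasing by 1 each time)).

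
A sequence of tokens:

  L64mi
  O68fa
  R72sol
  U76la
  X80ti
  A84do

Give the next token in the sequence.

D88re

Letter: L, O, R, U, X, A → D (letters move forward 3 places in the alphabet, wrapping Z→A).
Second component — +4 each step: 64, 68, 72, 76, 80, 84 → 88.
Note: runs through the solfège scale do→ti, so mi, fa, sol, la, ti, do → re.
Combining the parts gives D88re.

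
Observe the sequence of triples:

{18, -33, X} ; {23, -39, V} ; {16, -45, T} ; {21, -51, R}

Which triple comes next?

First coordinate: 18, 23, 16, 21 → 14 (alternating steps +5, −7, +5, −7, …).
Second coordinate: -33, -39, -45, -51 → -57 (−6 each step).
Letter: X, V, T, R → P (letters move back 2 places in the alphabet).
So the next triple is {14, -57, P}.

{14, -57, P}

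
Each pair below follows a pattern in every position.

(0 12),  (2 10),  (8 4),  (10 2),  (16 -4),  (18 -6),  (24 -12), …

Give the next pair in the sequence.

(26 -14)

First coordinate goes 0, 2, 8, 10, 16, 18, 24 → 26 (alternating steps +2, +6, +2, +6, …).
Second coordinate — together with the first coordinate always sums to 12: 12, 10, 4, 2, -4, -6, -12 → -14.
Combining the parts gives (26 -14).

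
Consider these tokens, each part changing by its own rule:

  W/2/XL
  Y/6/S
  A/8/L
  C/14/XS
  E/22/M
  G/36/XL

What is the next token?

I/58/S

Letter: W, Y, A, C, E, G → I (letters move forward 2 places in the alphabet, wrapping Z→A).
Second component goes 2, 6, 8, 14, 22, 36 → 58 (each term is the sum of the two before it).
For the size, repeats XL → S → L → XS → M: XL, S, L, XS, M, XL → S.
So the next token is I/58/S.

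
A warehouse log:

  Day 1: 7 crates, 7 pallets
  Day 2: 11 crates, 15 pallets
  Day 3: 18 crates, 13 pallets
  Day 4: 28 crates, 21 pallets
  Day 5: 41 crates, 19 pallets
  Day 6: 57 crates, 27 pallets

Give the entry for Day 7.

76 crates, 25 pallets

Crates goes 7, 11, 18, 28, 41, 57 → 76 (differences are 4, 7, 10, … (increasing by 3 each time)).
Pallets: alternating steps +8, −2, +8, −2, …, so 7, 15, 13, 21, 19, 27 → 25.
Combining the parts gives 76 crates, 25 pallets.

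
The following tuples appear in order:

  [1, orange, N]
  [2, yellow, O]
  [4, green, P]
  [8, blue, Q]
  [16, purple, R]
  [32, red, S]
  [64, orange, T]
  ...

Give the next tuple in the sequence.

First coordinate — ×2 each step: 1, 2, 4, 8, 16, 32, 64 → 128.
Colour: repeats orange → yellow → green → blue → purple → red, so orange, yellow, green, blue, purple, red, orange → yellow.
Letter: letters move forward 1 place in the alphabet; N, O, P, Q, R, S, T → U.
Putting it together: [128, yellow, U].

[128, yellow, U]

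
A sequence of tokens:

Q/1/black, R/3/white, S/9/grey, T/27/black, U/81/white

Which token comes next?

V/243/grey

Letter goes Q, R, S, T, U → V (letters move forward 1 place in the alphabet).
Second component: ×3 each step, so 1, 3, 9, 27, 81 → 243.
Shade goes black, white, grey, black, white → grey (repeats black → white → grey).
Combining the parts gives V/243/grey.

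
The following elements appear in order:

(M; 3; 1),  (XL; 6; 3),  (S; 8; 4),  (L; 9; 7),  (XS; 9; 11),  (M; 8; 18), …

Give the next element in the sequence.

Size goes M, XL, S, L, XS, M → XL (repeats M → XL → S → L → XS).
Second slot — differences are 3, 2, 1, … (decreasing by 1 each time): 3, 6, 8, 9, 9, 8 → 6.
Third slot: each term is the sum of the two before it; 1, 3, 4, 7, 11, 18 → 29.
Combining the parts gives (XL; 6; 29).

(XL; 6; 29)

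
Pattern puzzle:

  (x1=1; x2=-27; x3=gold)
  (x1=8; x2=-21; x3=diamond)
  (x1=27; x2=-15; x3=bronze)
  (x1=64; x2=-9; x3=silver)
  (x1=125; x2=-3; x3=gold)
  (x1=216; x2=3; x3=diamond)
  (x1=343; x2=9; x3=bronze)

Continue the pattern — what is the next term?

X1: perfect cubes: 1³, 2³, 3³, …, so 1, 8, 27, 64, 125, 216, 343 → 512.
For the x2, +6 each step: -27, -21, -15, -9, -3, 3, 9 → 15.
X3: repeats gold → diamond → bronze → silver; gold, diamond, bronze, silver, gold, diamond, bronze → silver.
Combining the parts gives (x1=512; x2=15; x3=silver).

(x1=512; x2=15; x3=silver)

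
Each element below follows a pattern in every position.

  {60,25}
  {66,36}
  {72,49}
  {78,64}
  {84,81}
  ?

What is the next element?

{90,100}

First slot: +6 each step; 60, 66, 72, 78, 84 → 90.
Second slot goes 25, 36, 49, 64, 81 → 100 (perfect squares: 5², 6², 7², …).
So the next element is {90,100}.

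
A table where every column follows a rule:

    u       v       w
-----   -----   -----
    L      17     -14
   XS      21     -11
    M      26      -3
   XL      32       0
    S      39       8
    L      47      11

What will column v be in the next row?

56

Column u: repeats L → XS → M → XL → S, so L, XS, M, XL, S, L → XS.
Column v goes 17, 21, 26, 32, 39, 47 → 56 (differences are 4, 5, 6, … (increasing by 1 each time)).
Column w: alternating steps +3, +8, +3, +8, …, so -14, -11, -3, 0, 8, 11 → 19.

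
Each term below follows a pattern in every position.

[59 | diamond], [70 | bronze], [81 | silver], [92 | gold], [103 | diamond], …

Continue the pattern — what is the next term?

[114 | bronze]

First entry: 59, 70, 81, 92, 103 → 114 (+11 each step).
Rank: repeats diamond → bronze → silver → gold, so diamond, bronze, silver, gold, diamond → bronze.
Putting it together: [114 | bronze].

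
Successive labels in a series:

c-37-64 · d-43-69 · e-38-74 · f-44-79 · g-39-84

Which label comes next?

h-45-89

For the letter, letters move forward 1 place in the alphabet: c, d, e, f, g → h.
Second component — alternating steps +6, −5, +6, −5, …: 37, 43, 38, 44, 39 → 45.
Third component: 64, 69, 74, 79, 84 → 89 (+5 each step).
Putting it together: h-45-89.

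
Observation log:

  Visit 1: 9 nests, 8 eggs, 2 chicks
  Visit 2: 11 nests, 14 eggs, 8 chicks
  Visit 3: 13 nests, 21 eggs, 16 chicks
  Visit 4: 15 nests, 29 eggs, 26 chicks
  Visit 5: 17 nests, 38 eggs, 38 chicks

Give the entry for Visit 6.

19 nests, 48 eggs, 52 chicks

For the nests, +2 each step: 9, 11, 13, 15, 17 → 19.
For the eggs, differences are 6, 7, 8, … (increasing by 1 each time): 8, 14, 21, 29, 38 → 48.
Chicks — differences are 6, 8, 10, … (increasing by 2 each time): 2, 8, 16, 26, 38 → 52.
So the next row is 19 nests, 48 eggs, 52 chicks.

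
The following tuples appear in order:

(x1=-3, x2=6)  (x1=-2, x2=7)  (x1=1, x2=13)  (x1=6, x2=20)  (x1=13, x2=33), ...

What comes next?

(x1=22, x2=53)

X1: differences are 1, 3, 5, … (increasing by 2 each time); -3, -2, 1, 6, 13 → 22.
X2 goes 6, 7, 13, 20, 33 → 53 (each term is the sum of the two before it).
So the next tuple is (x1=22, x2=53).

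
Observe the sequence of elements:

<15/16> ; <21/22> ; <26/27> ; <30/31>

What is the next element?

<33/34>

First part: 15, 21, 26, 30 → 33 (differences are 6, 5, 4, … (decreasing by 1 each time)).
Second part: 16, 22, 27, 31 → 34 (always 1 more than the first part).
So the next element is <33/34>.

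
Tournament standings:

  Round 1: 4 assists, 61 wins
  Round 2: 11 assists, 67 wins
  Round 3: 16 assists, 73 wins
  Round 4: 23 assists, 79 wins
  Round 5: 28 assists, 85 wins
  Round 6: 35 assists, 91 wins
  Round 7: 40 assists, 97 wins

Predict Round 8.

47 assists, 103 wins

Assists: alternating steps +7, +5, +7, +5, …, so 4, 11, 16, 23, 28, 35, 40 → 47.
Wins goes 61, 67, 73, 79, 85, 91, 97 → 103 (+6 each step).
Combining the parts gives 47 assists, 103 wins.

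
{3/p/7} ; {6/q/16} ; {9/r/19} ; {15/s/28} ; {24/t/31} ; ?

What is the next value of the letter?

u

First coordinate: 3, 6, 9, 15, 24 → 39 (each term is the sum of the two before it).
Letter: letters move forward 1 place in the alphabet; p, q, r, s, t → u.
Third coordinate: alternating steps +9, +3, +9, +3, …; 7, 16, 19, 28, 31 → 40.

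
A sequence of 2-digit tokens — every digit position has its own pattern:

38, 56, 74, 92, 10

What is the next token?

First digit: +2 each step, mod 10, so 3, 5, 7, 9, 1 → 3.
For the second digit, −2 each step, mod 10: 8, 6, 4, 2, 0 → 8.
So the next token is 38.

38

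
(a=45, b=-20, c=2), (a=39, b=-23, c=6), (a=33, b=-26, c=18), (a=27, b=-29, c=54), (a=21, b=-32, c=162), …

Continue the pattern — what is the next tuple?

(a=15, b=-35, c=486)

For the a, −6 each step: 45, 39, 33, 27, 21 → 15.
B: −3 each step, so -20, -23, -26, -29, -32 → -35.
C: ×3 each step; 2, 6, 18, 54, 162 → 486.
Putting it together: (a=15, b=-35, c=486).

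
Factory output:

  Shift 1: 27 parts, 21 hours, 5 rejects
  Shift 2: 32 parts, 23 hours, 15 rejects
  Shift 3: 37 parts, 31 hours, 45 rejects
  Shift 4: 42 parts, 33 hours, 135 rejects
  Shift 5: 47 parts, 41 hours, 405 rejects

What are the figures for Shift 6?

Parts: 27, 32, 37, 42, 47 → 52 (+5 each step).
Hours: alternating steps +2, +8, +2, +8, …, so 21, 23, 31, 33, 41 → 43.
Rejects: ×3 each step, so 5, 15, 45, 135, 405 → 1215.
Combining the parts gives 52 parts, 43 hours, 1215 rejects.

52 parts, 43 hours, 1215 rejects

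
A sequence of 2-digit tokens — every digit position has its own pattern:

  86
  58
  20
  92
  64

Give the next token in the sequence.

First digit goes 8, 5, 2, 9, 6 → 3 (−3 each step, mod 10).
Second digit: +2 each step, mod 10, so 6, 8, 0, 2, 4 → 6.
Combining the parts gives 36.

36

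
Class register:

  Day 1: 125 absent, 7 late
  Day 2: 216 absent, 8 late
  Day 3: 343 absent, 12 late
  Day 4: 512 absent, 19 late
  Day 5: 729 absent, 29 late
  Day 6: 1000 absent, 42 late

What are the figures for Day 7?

1331 absent, 58 late

For the absent, perfect cubes: 5³, 6³, 7³, …: 125, 216, 343, 512, 729, 1000 → 1331.
Late: 7, 8, 12, 19, 29, 42 → 58 (differences are 1, 4, 7, … (increasing by 3 each time)).
So the next row is 1331 absent, 58 late.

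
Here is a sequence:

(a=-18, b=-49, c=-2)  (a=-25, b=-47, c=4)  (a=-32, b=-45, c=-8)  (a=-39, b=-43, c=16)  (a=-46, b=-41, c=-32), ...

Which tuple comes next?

A goes -18, -25, -32, -39, -46 → -53 (−7 each step).
B goes -49, -47, -45, -43, -41 → -39 (+2 each step).
C — ×(-2) each step: -2, 4, -8, 16, -32 → 64.
Combining the parts gives (a=-53, b=-39, c=64).

(a=-53, b=-39, c=64)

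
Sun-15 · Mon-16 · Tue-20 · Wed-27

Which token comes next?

Thu-37

Day: Sun, Mon, Tue, Wed → Thu (runs through the weekdays Mon→Sun).
For the second component, differences are 1, 4, 7, … (increasing by 3 each time): 15, 16, 20, 27 → 37.
Combining the parts gives Thu-37.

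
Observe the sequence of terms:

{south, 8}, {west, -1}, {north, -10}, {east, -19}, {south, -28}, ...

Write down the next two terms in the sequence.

{west, -37}, {north, -46}

Direction — repeats south → west → north → east: south, west, north, east, south → west → north.
Second coordinate: 8, -1, -10, -19, -28 → -37 → -46 (−9 each step).
Putting the parts together: {west, -37} and then {north, -46}.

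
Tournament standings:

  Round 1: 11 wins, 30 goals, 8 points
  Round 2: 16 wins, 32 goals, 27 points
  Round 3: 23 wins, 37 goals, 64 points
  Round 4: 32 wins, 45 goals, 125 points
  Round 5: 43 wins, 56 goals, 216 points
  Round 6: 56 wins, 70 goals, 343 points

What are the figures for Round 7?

For the wins, differences are 5, 7, 9, … (increasing by 2 each time): 11, 16, 23, 32, 43, 56 → 71.
Goals: 30, 32, 37, 45, 56, 70 → 87 (differences are 2, 5, 8, … (increasing by 3 each time)).
Points: 8, 27, 64, 125, 216, 343 → 512 (perfect cubes: 2³, 3³, 4³, …).
Combining the parts gives 71 wins, 87 goals, 512 points.

71 wins, 87 goals, 512 points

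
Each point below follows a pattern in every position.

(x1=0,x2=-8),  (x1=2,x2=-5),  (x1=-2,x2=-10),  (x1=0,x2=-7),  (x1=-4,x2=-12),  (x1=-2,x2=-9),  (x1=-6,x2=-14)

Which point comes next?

(x1=-4,x2=-11)

For the x1, alternating steps +2, −4, +2, −4, …: 0, 2, -2, 0, -4, -2, -6 → -4.
X2: alternating steps +3, −5, +3, −5, …; -8, -5, -10, -7, -12, -9, -14 → -11.
So the next point is (x1=-4,x2=-11).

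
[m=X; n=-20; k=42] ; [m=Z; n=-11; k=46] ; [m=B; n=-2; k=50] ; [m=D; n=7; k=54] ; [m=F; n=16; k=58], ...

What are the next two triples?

[m=H; n=25; k=62], [m=J; n=34; k=66]

For the m, letters move forward 2 places in the alphabet, wrapping Z→A: X, Z, B, D, F → H → J.
N goes -20, -11, -2, 7, 16 → 25 → 34 (+9 each step).
K: 42, 46, 50, 54, 58 → 62 → 66 (+4 each step).
Putting the parts together: [m=H; n=25; k=62] and then [m=J; n=34; k=66].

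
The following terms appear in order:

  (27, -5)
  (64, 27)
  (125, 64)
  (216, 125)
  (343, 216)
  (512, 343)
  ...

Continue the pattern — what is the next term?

(729, 512)

First part goes 27, 64, 125, 216, 343, 512 → 729 (perfect cubes: 3³, 4³, 5³, …).
For the second part, always the previous value of the first part: -5, 27, 64, 125, 216, 343 → 512.
Combining the parts gives (729, 512).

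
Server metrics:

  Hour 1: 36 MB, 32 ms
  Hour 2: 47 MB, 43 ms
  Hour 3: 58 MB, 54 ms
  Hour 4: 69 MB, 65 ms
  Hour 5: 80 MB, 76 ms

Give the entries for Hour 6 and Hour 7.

MB goes 36, 47, 58, 69, 80 → 91 → 102 (+11 each step).
Ms goes 32, 43, 54, 65, 76 → 87 → 98 (always 4 less than the MB).
Putting the parts together: 91 MB, 87 ms and then 102 MB, 98 ms.

91 MB, 87 ms; 102 MB, 98 ms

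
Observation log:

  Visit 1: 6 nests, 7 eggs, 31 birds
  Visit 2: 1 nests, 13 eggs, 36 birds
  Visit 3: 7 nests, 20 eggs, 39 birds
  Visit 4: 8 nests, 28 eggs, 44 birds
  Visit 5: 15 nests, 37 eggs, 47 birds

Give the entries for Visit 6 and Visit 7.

Nests: each term is the sum of the two before it; 6, 1, 7, 8, 15 → 23 → 38.
Eggs goes 7, 13, 20, 28, 37 → 47 → 58 (differences are 6, 7, 8, … (increasing by 1 each time)).
Birds goes 31, 36, 39, 44, 47 → 52 → 55 (alternating steps +5, +3, +5, +3, …).
Putting the parts together: 23 nests, 47 eggs, 52 birds and then 38 nests, 58 eggs, 55 birds.

23 nests, 47 eggs, 52 birds; 38 nests, 58 eggs, 55 birds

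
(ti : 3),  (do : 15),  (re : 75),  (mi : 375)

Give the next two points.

Note: runs through the solfège scale do→ti; ti, do, re, mi → fa → sol.
Second component: ×5 each step; 3, 15, 75, 375 → 1875 → 9375.
So the next two points are (fa : 1875) and (sol : 9375).

(fa : 1875), (sol : 9375)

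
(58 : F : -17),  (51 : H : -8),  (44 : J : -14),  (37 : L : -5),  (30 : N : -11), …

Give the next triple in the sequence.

(23 : P : -2)

First component: 58, 51, 44, 37, 30 → 23 (−7 each step).
Letter: letters move forward 2 places in the alphabet; F, H, J, L, N → P.
For the third component, alternating steps +9, −6, +9, −6, …: -17, -8, -14, -5, -11 → -2.
Combining the parts gives (23 : P : -2).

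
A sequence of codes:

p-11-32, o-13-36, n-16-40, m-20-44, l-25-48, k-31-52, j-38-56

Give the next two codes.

i-46-60 then h-55-64

Letter: p, o, n, m, l, k, j → i → h (letters move back 1 place in the alphabet).
Second component: differences are 2, 3, 4, … (increasing by 1 each time), so 11, 13, 16, 20, 25, 31, 38 → 46 → 55.
Third component — +4 each step: 32, 36, 40, 44, 48, 52, 56 → 60 → 64.
Putting the parts together: i-46-60 and then h-55-64.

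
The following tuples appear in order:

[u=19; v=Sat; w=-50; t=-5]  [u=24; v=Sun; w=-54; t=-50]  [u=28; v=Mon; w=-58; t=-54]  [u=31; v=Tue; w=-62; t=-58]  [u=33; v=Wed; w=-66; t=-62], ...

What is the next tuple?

[u=34; v=Thu; w=-70; t=-66]

For the u, differences are 5, 4, 3, … (decreasing by 1 each time): 19, 24, 28, 31, 33 → 34.
V: runs through the weekdays Mon→Sun, so Sat, Sun, Mon, Tue, Wed → Thu.
W: -50, -54, -58, -62, -66 → -70 (−4 each step).
For the t, always the previous value of the w: -5, -50, -54, -58, -62 → -66.
Putting it together: [u=34; v=Thu; w=-70; t=-66].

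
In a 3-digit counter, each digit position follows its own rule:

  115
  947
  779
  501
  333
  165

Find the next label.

First digit — −2 each step, mod 10: 1, 9, 7, 5, 3, 1 → 9.
Second digit: +3 each step, mod 10; 1, 4, 7, 0, 3, 6 → 9.
Third digit — +2 each step, mod 10: 5, 7, 9, 1, 3, 5 → 7.
So the next label is 997.

997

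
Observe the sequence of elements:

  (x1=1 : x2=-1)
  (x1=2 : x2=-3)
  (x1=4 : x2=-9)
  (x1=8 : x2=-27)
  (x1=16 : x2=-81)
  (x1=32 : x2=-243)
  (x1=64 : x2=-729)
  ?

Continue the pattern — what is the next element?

(x1=128 : x2=-2187)

X1: 1, 2, 4, 8, 16, 32, 64 → 128 (×2 each step).
X2: -1, -3, -9, -27, -81, -243, -729 → -2187 (×3 each step).
Combining the parts gives (x1=128 : x2=-2187).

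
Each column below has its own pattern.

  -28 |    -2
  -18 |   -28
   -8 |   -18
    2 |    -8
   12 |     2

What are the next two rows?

First component: +10 each step; -28, -18, -8, 2, 12 → 22 → 32.
Second component: -2, -28, -18, -8, 2 → 12 → 22 (always the previous value of the first component).
Putting the parts together: 22  12 and then 32  22.

22  12; 32  22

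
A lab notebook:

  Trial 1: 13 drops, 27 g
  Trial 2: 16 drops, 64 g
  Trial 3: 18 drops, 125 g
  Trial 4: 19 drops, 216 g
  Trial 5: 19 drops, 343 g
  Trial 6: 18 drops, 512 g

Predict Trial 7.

For the drops, differences are 3, 2, 1, … (decreasing by 1 each time): 13, 16, 18, 19, 19, 18 → 16.
G goes 27, 64, 125, 216, 343, 512 → 729 (perfect cubes: 3³, 4³, 5³, …).
Putting it together: 16 drops, 729 g.

16 drops, 729 g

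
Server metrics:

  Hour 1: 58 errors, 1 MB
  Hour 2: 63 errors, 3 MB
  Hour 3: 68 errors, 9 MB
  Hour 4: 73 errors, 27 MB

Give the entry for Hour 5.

78 errors, 81 MB

Errors goes 58, 63, 68, 73 → 78 (+5 each step).
MB: ×3 each step; 1, 3, 9, 27 → 81.
So the next line is 78 errors, 81 MB.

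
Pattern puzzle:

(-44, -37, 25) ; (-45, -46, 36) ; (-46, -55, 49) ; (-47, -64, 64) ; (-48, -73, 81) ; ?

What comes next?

First coordinate — −1 each step: -44, -45, -46, -47, -48 → -49.
Second coordinate — −9 each step: -37, -46, -55, -64, -73 → -82.
Third coordinate: perfect squares: 5², 6², 7², …, so 25, 36, 49, 64, 81 → 100.
So the next tuple is (-49, -82, 100).

(-49, -82, 100)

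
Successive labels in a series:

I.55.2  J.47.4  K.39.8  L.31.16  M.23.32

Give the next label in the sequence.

N.15.64

Letter — letters move forward 1 place in the alphabet: I, J, K, L, M → N.
Second component: −8 each step, so 55, 47, 39, 31, 23 → 15.
Third component: ×2 each step; 2, 4, 8, 16, 32 → 64.
So the next label is N.15.64.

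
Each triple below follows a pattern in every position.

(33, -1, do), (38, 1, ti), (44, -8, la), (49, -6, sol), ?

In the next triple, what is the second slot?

-15

First slot goes 33, 38, 44, 49 → 55 (alternating steps +5, +6, +5, +6, …).
Second slot — alternating steps +2, −9, +2, −9, …: -1, 1, -8, -6 → -15.
Note: runs backward through the solfège scale do→ti; do, ti, la, sol → fa.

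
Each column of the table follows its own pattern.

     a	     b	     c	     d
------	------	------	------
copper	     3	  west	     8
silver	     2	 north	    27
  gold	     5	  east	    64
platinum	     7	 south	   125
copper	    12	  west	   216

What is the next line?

Column a: copper, silver, gold, platinum, copper → silver (repeats copper → silver → gold → platinum).
For the column b, each term is the sum of the two before it: 3, 2, 5, 7, 12 → 19.
Column c goes west, north, east, south, west → north (repeats west → north → east → south).
Column d — perfect cubes: 2³, 3³, 4³, …: 8, 27, 64, 125, 216 → 343.
Combining the parts gives silver  19  north  343.

silver  19  north  343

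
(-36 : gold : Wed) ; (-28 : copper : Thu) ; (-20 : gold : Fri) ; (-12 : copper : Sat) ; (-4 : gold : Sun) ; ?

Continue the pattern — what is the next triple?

First part: -36, -28, -20, -12, -4 → 4 (+8 each step).
Metal: alternates gold ↔ copper, so gold, copper, gold, copper, gold → copper.
Day: runs through the weekdays Mon→Sun; Wed, Thu, Fri, Sat, Sun → Mon.
So the next triple is (4 : copper : Mon).

(4 : copper : Mon)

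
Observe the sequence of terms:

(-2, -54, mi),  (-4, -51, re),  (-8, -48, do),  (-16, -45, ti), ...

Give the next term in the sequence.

(-32, -42, la)

First part — ×2 each step: -2, -4, -8, -16 → -32.
Second part: +3 each step, so -54, -51, -48, -45 → -42.
For the note, runs backward through the solfège scale do→ti: mi, re, do, ti → la.
Putting it together: (-32, -42, la).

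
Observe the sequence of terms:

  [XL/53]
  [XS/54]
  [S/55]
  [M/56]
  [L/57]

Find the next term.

[XL/58]

Size: runs through clothing sizes XS→XL; XL, XS, S, M, L → XL.
For the second part, +1 each step: 53, 54, 55, 56, 57 → 58.
Combining the parts gives [XL/58].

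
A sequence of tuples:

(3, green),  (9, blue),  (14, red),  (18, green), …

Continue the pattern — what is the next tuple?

For the first part, differences are 6, 5, 4, … (decreasing by 1 each time): 3, 9, 14, 18 → 21.
For the colour, repeats green → blue → red: green, blue, red, green → blue.
So the next tuple is (21, blue).

(21, blue)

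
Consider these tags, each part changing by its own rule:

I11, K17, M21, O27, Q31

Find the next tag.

Letter: letters move forward 2 places in the alphabet, so I, K, M, O, Q → S.
Second component goes 11, 17, 21, 27, 31 → 37 (alternating steps +6, +4, +6, +4, …).
So the next tag is S37.

S37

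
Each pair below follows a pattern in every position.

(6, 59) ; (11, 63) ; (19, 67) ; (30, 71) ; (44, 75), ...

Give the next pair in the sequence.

(61, 79)

First slot goes 6, 11, 19, 30, 44 → 61 (differences are 5, 8, 11, … (increasing by 3 each time)).
For the second slot, +4 each step: 59, 63, 67, 71, 75 → 79.
So the next pair is (61, 79).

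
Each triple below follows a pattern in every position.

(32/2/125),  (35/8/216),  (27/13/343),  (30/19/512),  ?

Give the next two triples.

(22/24/729), (25/30/1000)

First coordinate: alternating steps +3, −8, +3, −8, …, so 32, 35, 27, 30 → 22 → 25.
Second coordinate: 2, 8, 13, 19 → 24 → 30 (alternating steps +6, +5, +6, +5, …).
Third coordinate — perfect cubes: 5³, 6³, 7³, …: 125, 216, 343, 512 → 729 → 1000.
So the next two triples are (22/24/729) and (25/30/1000).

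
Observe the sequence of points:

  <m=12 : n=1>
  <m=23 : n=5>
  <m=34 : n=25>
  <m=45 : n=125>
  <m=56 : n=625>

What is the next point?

<m=67 : n=3125>

M: 12, 23, 34, 45, 56 → 67 (+11 each step).
For the n, ×5 each step: 1, 5, 25, 125, 625 → 3125.
Putting it together: <m=67 : n=3125>.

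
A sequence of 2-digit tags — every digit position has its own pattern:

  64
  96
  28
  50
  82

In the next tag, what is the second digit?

4

Second digit: +2 each step, mod 10; 4, 6, 8, 0, 2 → 4.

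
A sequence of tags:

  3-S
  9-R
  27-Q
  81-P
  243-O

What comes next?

729-N

First component: ×3 each step, so 3, 9, 27, 81, 243 → 729.
Letter: letters move back 1 place in the alphabet; S, R, Q, P, O → N.
Combining the parts gives 729-N.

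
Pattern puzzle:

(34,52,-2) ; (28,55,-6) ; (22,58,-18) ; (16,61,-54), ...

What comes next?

First entry: 34, 28, 22, 16 → 10 (−6 each step).
Second entry: +3 each step, so 52, 55, 58, 61 → 64.
Third entry: -2, -6, -18, -54 → -162 (×3 each step).
So the next term is (10,64,-162).

(10,64,-162)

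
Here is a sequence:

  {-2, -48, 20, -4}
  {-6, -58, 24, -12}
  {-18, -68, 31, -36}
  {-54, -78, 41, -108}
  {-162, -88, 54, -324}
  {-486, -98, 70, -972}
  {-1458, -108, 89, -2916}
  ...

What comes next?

{-4374, -118, 111, -8748}

First value: ×3 each step; -2, -6, -18, -54, -162, -486, -1458 → -4374.
Second value — −10 each step: -48, -58, -68, -78, -88, -98, -108 → -118.
Third value goes 20, 24, 31, 41, 54, 70, 89 → 111 (differences are 4, 7, 10, … (increasing by 3 each time)).
For the fourth value, always 2 × the first value: -4, -12, -36, -108, -324, -972, -2916 → -8748.
So the next tuple is {-4374, -118, 111, -8748}.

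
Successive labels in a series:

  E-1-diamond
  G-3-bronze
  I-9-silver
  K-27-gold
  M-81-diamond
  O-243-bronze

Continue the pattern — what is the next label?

Letter: letters move forward 2 places in the alphabet, so E, G, I, K, M, O → Q.
For the second component, ×3 each step: 1, 3, 9, 27, 81, 243 → 729.
Rank goes diamond, bronze, silver, gold, diamond, bronze → silver (repeats diamond → bronze → silver → gold).
Combining the parts gives Q-729-silver.

Q-729-silver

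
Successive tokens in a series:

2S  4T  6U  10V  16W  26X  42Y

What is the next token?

First component: each term is the sum of the two before it, so 2, 4, 6, 10, 16, 26, 42 → 68.
Letter: letters move forward 1 place in the alphabet; S, T, U, V, W, X, Y → Z.
So the next token is 68Z.

68Z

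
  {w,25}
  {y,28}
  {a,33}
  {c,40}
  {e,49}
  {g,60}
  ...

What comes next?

Letter: letters move forward 2 places in the alphabet, wrapping Z→A, so w, y, a, c, e, g → i.
For the second part, differences are 3, 5, 7, … (increasing by 2 each time): 25, 28, 33, 40, 49, 60 → 73.
Combining the parts gives {i,73}.

{i,73}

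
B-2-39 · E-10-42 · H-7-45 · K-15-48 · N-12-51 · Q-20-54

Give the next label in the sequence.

T-17-57

For the letter, letters move forward 3 places in the alphabet: B, E, H, K, N, Q → T.
Second component: 2, 10, 7, 15, 12, 20 → 17 (alternating steps +8, −3, +8, −3, …).
For the third component, +3 each step: 39, 42, 45, 48, 51, 54 → 57.
So the next label is T-17-57.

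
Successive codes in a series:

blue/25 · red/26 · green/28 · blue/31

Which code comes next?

red/35

For the colour, repeats blue → red → green: blue, red, green, blue → red.
Second component: differences are 1, 2, 3, … (increasing by 1 each time), so 25, 26, 28, 31 → 35.
So the next code is red/35.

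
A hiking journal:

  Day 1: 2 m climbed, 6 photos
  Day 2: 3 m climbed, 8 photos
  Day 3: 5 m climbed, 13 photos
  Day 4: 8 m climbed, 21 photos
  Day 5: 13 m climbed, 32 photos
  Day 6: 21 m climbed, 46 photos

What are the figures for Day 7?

M climbed — each term is the sum of the two before it: 2, 3, 5, 8, 13, 21 → 34.
Photos: differences are 2, 5, 8, … (increasing by 3 each time), so 6, 8, 13, 21, 32, 46 → 63.
Combining the parts gives 34 m climbed, 63 photos.

34 m climbed, 63 photos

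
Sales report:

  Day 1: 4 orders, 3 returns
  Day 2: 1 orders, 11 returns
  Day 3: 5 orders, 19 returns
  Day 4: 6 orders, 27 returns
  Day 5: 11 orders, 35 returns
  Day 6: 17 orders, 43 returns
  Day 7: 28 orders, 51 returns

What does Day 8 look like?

45 orders, 59 returns

Orders goes 4, 1, 5, 6, 11, 17, 28 → 45 (each term is the sum of the two before it).
Returns goes 3, 11, 19, 27, 35, 43, 51 → 59 (+8 each step).
Combining the parts gives 45 orders, 59 returns.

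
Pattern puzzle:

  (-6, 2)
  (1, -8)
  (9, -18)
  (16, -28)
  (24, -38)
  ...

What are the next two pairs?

First value: alternating steps +7, +8, +7, +8, …, so -6, 1, 9, 16, 24 → 31 → 39.
Second value: −10 each step, so 2, -8, -18, -28, -38 → -48 → -58.
Putting the parts together: (31, -48) and then (39, -58).

(31, -48), (39, -58)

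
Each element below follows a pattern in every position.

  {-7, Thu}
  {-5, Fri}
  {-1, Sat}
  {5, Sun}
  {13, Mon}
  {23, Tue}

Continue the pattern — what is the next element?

{35, Wed}

First component: -7, -5, -1, 5, 13, 23 → 35 (differences are 2, 4, 6, … (increasing by 2 each time)).
Day: Thu, Fri, Sat, Sun, Mon, Tue → Wed (runs through the weekdays Mon→Sun).
Putting it together: {35, Wed}.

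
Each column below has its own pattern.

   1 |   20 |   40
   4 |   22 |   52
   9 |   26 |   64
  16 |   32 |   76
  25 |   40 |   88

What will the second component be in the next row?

50

Second component goes 20, 22, 26, 32, 40 → 50 (differences are 2, 4, 6, … (increasing by 2 each time)).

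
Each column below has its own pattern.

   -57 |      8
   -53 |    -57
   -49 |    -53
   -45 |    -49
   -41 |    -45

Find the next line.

First component goes -57, -53, -49, -45, -41 → -37 (+4 each step).
Second component: always the previous value of the first component, so 8, -57, -53, -49, -45 → -41.
Putting it together: -37  -41.

-37  -41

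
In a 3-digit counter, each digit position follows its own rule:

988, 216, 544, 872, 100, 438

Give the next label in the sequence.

For the first digit, +3 each step, mod 10: 9, 2, 5, 8, 1, 4 → 7.
Second digit: +3 each step, mod 10; 8, 1, 4, 7, 0, 3 → 6.
Third digit: 8, 6, 4, 2, 0, 8 → 6 (−2 each step, mod 10).
So the next label is 766.

766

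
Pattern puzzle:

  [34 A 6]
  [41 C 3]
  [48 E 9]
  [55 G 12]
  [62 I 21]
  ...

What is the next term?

First coordinate: +7 each step; 34, 41, 48, 55, 62 → 69.
For the letter, letters move forward 2 places in the alphabet: A, C, E, G, I → K.
Third coordinate — each term is the sum of the two before it: 6, 3, 9, 12, 21 → 33.
So the next term is [69 K 33].

[69 K 33]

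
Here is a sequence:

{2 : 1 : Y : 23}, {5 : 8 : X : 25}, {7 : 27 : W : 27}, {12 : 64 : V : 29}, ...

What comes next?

{19 : 125 : U : 31}

First coordinate: 2, 5, 7, 12 → 19 (each term is the sum of the two before it).
Second coordinate: 1, 8, 27, 64 → 125 (perfect cubes: 1³, 2³, 3³, …).
For the letter, letters move back 1 place in the alphabet: Y, X, W, V → U.
Fourth coordinate: +2 each step; 23, 25, 27, 29 → 31.
So the next element is {19 : 125 : U : 31}.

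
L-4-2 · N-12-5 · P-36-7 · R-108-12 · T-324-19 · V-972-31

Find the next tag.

X-2916-50

Letter — letters move forward 2 places in the alphabet: L, N, P, R, T, V → X.
Second component — ×3 each step: 4, 12, 36, 108, 324, 972 → 2916.
Third component: each term is the sum of the two before it; 2, 5, 7, 12, 19, 31 → 50.
Combining the parts gives X-2916-50.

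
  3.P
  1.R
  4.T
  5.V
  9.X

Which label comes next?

First component goes 3, 1, 4, 5, 9 → 14 (each term is the sum of the two before it).
Letter: letters move forward 2 places in the alphabet, so P, R, T, V, X → Z.
Putting it together: 14.Z.

14.Z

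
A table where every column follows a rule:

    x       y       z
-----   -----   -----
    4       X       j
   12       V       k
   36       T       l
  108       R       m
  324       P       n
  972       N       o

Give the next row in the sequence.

Column x: ×3 each step, so 4, 12, 36, 108, 324, 972 → 2916.
Column y goes X, V, T, R, P, N → L (letters move back 2 places in the alphabet).
Column z: j, k, l, m, n, o → p (letters move forward 1 place in the alphabet).
Putting it together: 2916  L  p.

2916  L  p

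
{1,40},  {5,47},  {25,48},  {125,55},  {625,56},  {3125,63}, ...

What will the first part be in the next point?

For the first part, ×5 each step: 1, 5, 25, 125, 625, 3125 → 15625.
For the second part, alternating steps +7, +1, +7, +1, …: 40, 47, 48, 55, 56, 63 → 64.

15625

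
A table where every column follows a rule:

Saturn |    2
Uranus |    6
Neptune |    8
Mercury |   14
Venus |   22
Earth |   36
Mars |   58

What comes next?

Planet — runs through the planets Mercury→Neptune: Saturn, Uranus, Neptune, Mercury, Venus, Earth, Mars → Jupiter.
Second component: each term is the sum of the two before it; 2, 6, 8, 14, 22, 36, 58 → 94.
Putting it together: Jupiter  94.

Jupiter  94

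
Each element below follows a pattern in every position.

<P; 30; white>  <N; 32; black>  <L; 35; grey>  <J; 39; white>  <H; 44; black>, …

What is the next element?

<F; 50; grey>

Letter: letters move back 2 places in the alphabet, so P, N, L, J, H → F.
Second value: 30, 32, 35, 39, 44 → 50 (differences are 2, 3, 4, … (increasing by 1 each time)).
Shade: white, black, grey, white, black → grey (repeats white → black → grey).
Putting it together: <F; 50; grey>.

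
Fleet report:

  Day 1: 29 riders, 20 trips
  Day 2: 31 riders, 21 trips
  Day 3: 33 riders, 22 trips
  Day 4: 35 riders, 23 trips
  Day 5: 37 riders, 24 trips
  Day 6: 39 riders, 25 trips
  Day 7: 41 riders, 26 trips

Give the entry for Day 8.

Riders goes 29, 31, 33, 35, 37, 39, 41 → 43 (+2 each step).
Trips: +1 each step; 20, 21, 22, 23, 24, 25, 26 → 27.
Combining the parts gives 43 riders, 27 trips.

43 riders, 27 trips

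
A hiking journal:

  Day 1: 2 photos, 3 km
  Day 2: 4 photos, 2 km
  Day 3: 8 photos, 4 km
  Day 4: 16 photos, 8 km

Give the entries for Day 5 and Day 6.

For the photos, ×2 each step: 2, 4, 8, 16 → 32 → 64.
Km goes 3, 2, 4, 8 → 16 → 32 (always the previous value of the photos).
So the next two records are 32 photos, 16 km and 64 photos, 32 km.

32 photos, 16 km; 64 photos, 32 km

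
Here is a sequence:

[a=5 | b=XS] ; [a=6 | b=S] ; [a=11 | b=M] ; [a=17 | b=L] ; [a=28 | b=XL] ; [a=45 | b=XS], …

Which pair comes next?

A — each term is the sum of the two before it: 5, 6, 11, 17, 28, 45 → 73.
B goes XS, S, M, L, XL, XS → S (repeats XS → S → M → L → XL).
Combining the parts gives [a=73 | b=S].

[a=73 | b=S]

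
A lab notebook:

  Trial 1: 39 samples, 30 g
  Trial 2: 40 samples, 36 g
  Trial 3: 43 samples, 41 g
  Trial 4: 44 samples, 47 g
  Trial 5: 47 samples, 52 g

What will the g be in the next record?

G — alternating steps +6, +5, +6, +5, …: 30, 36, 41, 47, 52 → 58.

58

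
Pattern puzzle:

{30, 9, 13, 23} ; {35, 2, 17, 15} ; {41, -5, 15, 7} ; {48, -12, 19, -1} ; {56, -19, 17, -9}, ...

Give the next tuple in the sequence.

{65, -26, 21, -17}

For the first component, differences are 5, 6, 7, … (increasing by 1 each time): 30, 35, 41, 48, 56 → 65.
For the second component, −7 each step: 9, 2, -5, -12, -19 → -26.
Third component: alternating steps +4, −2, +4, −2, …, so 13, 17, 15, 19, 17 → 21.
Fourth component goes 23, 15, 7, -1, -9 → -17 (−8 each step).
So the next tuple is {65, -26, 21, -17}.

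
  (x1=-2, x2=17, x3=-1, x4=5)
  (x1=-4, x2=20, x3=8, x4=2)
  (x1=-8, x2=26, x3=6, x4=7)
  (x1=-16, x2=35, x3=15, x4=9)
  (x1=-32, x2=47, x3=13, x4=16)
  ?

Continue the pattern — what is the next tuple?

(x1=-64, x2=62, x3=22, x4=25)

For the x1, ×2 each step: -2, -4, -8, -16, -32 → -64.
For the x2, differences are 3, 6, 9, … (increasing by 3 each time): 17, 20, 26, 35, 47 → 62.
X3: alternating steps +9, −2, +9, −2, …; -1, 8, 6, 15, 13 → 22.
For the x4, each term is the sum of the two before it: 5, 2, 7, 9, 16 → 25.
So the next tuple is (x1=-64, x2=62, x3=22, x4=25).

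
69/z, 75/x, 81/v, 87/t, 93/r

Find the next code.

99/p

First component — +6 each step: 69, 75, 81, 87, 93 → 99.
Letter: letters move back 2 places in the alphabet, so z, x, v, t, r → p.
So the next code is 99/p.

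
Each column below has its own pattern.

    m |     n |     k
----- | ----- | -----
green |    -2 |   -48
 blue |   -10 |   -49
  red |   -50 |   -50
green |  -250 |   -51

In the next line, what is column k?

-52

Column k: −1 each step; -48, -49, -50, -51 → -52.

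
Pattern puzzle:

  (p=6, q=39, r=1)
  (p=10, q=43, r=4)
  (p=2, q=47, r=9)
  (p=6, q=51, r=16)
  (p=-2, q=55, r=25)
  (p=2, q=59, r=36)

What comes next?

P goes 6, 10, 2, 6, -2, 2 → -6 (alternating steps +4, −8, +4, −8, …).
Q: 39, 43, 47, 51, 55, 59 → 63 (+4 each step).
For the r, perfect squares: 1², 2², 3², …: 1, 4, 9, 16, 25, 36 → 49.
So the next term is (p=-6, q=63, r=49).

(p=-6, q=63, r=49)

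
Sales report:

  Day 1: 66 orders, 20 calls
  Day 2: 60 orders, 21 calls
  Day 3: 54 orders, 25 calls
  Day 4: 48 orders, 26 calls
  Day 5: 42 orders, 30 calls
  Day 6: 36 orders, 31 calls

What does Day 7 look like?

Orders: −6 each step, so 66, 60, 54, 48, 42, 36 → 30.
Calls — alternating steps +1, +4, +1, +4, …: 20, 21, 25, 26, 30, 31 → 35.
Putting it together: 30 orders, 35 calls.

30 orders, 35 calls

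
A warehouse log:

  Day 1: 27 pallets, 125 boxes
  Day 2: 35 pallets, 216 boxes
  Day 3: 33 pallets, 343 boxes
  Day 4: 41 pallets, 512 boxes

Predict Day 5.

39 pallets, 729 boxes

Pallets — alternating steps +8, −2, +8, −2, …: 27, 35, 33, 41 → 39.
Boxes: perfect cubes: 5³, 6³, 7³, …; 125, 216, 343, 512 → 729.
So the next record is 39 pallets, 729 boxes.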